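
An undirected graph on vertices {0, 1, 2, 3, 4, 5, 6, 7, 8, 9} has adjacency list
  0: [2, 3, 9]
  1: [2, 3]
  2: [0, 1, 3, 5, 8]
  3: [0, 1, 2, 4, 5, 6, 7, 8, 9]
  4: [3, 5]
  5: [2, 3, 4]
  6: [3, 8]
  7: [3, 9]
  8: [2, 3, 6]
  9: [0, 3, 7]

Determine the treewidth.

2

A width-2 tree decomposition is:
Bags: B1 = {0, 2, 3}  B2 = {2, 3, 5}  B3 = {2, 3, 8}  B4 = {3, 4, 5}  B5 = {3, 6, 8}  B6 = {0, 3, 9}  B7 = {1, 2, 3}  B8 = {3, 7, 9}
Tree: B1–B2, B2–B3, B2–B4, B3–B5, B1–B6, B2–B7, B6–B8
The largest bag has 3 vertices, giving width 2; this decomposition certifies tw(G) ≤ 2. For the lower bound, the 3 vertices {0, 2, 3} are pairwise adjacent, and any tree decomposition puts a clique entirely inside one bag — forcing width ≥ 2. The upper and lower bounds meet at 2, so that is the treewidth.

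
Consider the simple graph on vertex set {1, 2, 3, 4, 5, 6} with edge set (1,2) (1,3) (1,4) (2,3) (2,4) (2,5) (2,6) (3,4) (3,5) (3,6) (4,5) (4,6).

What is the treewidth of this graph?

A width-3 tree decomposition is:
Bags: B1 = {1, 2, 3, 4}  B2 = {2, 3, 4, 6}  B3 = {2, 3, 4, 5}
Tree: B1–B2, B1–B3
Each bag holds 4 vertices, so the decomposition has width 3, which upper-bounds the treewidth. Conversely, {1, 2, 3, 4} is a clique of size 4, and the vertices of any clique must share a bag in every tree decomposition; so some bag has ≥ 4 vertices and tw(G) ≥ 3. Combining the bounds, tw(G) = 3.

3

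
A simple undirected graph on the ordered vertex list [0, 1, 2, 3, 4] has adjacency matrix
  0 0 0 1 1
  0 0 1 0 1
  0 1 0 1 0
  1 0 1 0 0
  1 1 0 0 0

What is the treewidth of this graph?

A width-2 tree decomposition is:
Bags: B1 = {1, 2, 3}  B2 = {0, 1, 3}  B3 = {0, 1, 4}
Tree: B1–B2, B2–B3
Every bag has size at most 3, so the width is 3 − 1 = 2 and tw(G) ≤ 2. For the lower bound, G contains the cycle 1–2–3–0–4–1, so G is not a forest; only forests have treewidth ≤ 1, hence tw(G) ≥ 2. Combining the bounds, tw(G) = 2.

2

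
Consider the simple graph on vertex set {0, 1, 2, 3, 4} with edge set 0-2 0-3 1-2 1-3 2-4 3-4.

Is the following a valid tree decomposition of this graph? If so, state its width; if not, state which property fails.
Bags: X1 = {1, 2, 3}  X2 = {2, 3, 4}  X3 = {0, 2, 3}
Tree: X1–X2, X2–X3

Every vertex of G appears in some bag (union = {0, 1, 2, 3, 4}); every edge is covered by a bag; and for each vertex v the set of bags containing v is connected in the bag tree. The decomposition is therefore valid. The largest bag has 3 vertices, so the width is 2.

Yes; width 2.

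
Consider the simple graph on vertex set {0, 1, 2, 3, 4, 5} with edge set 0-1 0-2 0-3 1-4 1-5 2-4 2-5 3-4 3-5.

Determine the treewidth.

A width-3 tree decomposition is:
Bags: B1 = {0, 3, 4, 5}  B2 = {0, 1, 4, 5}  B3 = {0, 2, 4, 5}
Tree: B1–B2, B2–B3
Each bag holds 4 vertices, so the decomposition has width 3, which upper-bounds the treewidth. For the lower bound: the 4 vertex sets {0,3}, {1,5}, {4}, {2} are disjoint, each induces a connected subgraph, and every pair is joined by at least one edge of G. Contracting each set to a single vertex therefore yields K_{4} as a minor, and since treewidth is minor-monotone, tw(G) ≥ tw(K_{4}) = 3. Combining the bounds, tw(G) = 3.

3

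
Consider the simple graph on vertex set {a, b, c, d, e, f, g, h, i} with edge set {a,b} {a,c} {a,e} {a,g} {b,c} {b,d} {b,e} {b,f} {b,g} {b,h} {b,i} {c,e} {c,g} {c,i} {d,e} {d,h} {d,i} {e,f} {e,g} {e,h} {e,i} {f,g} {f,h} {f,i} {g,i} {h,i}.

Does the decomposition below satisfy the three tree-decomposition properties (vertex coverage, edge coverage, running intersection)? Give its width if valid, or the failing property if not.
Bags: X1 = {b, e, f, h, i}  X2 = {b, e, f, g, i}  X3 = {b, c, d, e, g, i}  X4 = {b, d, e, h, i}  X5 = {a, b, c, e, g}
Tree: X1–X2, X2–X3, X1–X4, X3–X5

A tree decomposition must satisfy three properties: every vertex lies in some bag; for every edge, both endpoints lie together in some bag; and for every vertex, the bags containing it form a connected subtree. Here bags containing vertex d are not connected in the tree, so the decomposition is invalid.

No — bags containing vertex d are not connected in the tree.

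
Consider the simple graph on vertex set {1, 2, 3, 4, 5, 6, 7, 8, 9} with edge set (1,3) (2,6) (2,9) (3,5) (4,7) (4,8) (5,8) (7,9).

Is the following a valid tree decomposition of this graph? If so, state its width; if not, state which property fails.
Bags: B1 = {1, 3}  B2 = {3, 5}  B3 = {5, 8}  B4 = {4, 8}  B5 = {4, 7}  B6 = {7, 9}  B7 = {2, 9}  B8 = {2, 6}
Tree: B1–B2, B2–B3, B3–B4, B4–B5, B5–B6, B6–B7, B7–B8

Checking the three conditions: (i) the bags cover all of {1, 2, 3, 4, 5, 6, 7, 8, 9}; (ii) for each edge, some bag contains both endpoints; (iii) the bags containing any fixed vertex form a subtree. All hold, so the decomposition is valid with width 2 − 1 = 1.

Yes; width 1.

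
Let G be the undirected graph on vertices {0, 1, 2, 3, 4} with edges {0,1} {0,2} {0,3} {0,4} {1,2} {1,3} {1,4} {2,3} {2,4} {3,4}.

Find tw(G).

4

A width-4 tree decomposition is:
Bags: B1 = {0, 1, 2, 3, 4}
Tree: (single bag)
With just one bag of size 5, the width is 5 − 1 = 4, so tw(G) ≤ 4. Conversely, {0, 1, 2, 3, 4} is a clique of size 5, and the vertices of any clique must share a bag in every tree decomposition; so some bag has ≥ 5 vertices and tw(G) ≥ 4. Therefore the treewidth is 4.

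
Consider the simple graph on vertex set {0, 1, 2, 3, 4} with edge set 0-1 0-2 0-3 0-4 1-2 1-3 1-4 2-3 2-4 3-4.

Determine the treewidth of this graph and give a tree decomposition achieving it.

Treewidth 4.
Bags: B1 = {0, 1, 2, 3, 4}
Tree: (single bag)

A single bag containing all 5 vertices is trivially a valid decomposition of width 4. On the other hand G contains the 5-clique {0, 1, 2, 3, 4}. A clique must lie in a single bag of any decomposition, so no decomposition can have width below 4. Combining the bounds, tw(G) = 4.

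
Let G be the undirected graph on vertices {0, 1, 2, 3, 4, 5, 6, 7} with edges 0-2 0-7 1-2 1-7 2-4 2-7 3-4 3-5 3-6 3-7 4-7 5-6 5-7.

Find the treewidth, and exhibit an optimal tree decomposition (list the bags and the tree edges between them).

Treewidth 2.
One such decomposition:
Bags: B1 = {3, 4, 7}  B2 = {2, 4, 7}  B3 = {1, 2, 7}  B4 = {3, 5, 7}  B5 = {0, 2, 7}  B6 = {3, 5, 6}
Tree: B1–B2, B2–B3, B1–B4, B3–B5, B4–B6

Every bag has size at most 3, so the width is 3 − 1 = 2 and tw(G) ≤ 2. For the lower bound, the 3 vertices {3, 5, 6} are pairwise adjacent, and any tree decomposition puts a clique entirely inside one bag — forcing width ≥ 2. Hence tw(G) = 2 exactly.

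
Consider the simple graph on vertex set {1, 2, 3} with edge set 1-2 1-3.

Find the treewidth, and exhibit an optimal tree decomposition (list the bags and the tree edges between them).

The largest bag has 2 vertices, giving width 1; this decomposition certifies tw(G) ≤ 1. G has an edge, so its treewidth is at least 1. Therefore the treewidth is 1.

Treewidth 1.
Bags: B1 = {1, 3}  B2 = {1, 2}
Tree: B1–B2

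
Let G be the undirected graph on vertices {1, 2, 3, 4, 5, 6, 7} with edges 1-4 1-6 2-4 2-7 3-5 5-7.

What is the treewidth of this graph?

1

A width-1 tree decomposition is:
Bags: B1 = {3, 5}  B2 = {5, 7}  B3 = {2, 7}  B4 = {2, 4}  B5 = {1, 4}  B6 = {1, 6}
Tree: B1–B2, B2–B3, B3–B4, B4–B5, B5–B6
Every bag has size at most 2, so the width is 2 − 1 = 1 and tw(G) ≤ 1. G has an edge, so its treewidth is at least 1. Therefore the treewidth is 1.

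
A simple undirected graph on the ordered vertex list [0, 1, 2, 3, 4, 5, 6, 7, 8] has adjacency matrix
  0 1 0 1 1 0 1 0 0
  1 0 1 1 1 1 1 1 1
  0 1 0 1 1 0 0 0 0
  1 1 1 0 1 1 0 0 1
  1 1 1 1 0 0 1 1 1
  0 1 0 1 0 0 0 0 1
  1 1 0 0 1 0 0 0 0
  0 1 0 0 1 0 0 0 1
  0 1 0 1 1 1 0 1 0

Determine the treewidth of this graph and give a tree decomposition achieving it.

Each bag holds 4 vertices, so the decomposition has width 3, which upper-bounds the treewidth. For the lower bound, the 4 vertices {0, 1, 3, 4} are pairwise adjacent, and any tree decomposition puts a clique entirely inside one bag — forcing width ≥ 3. Combining the bounds, tw(G) = 3.

Treewidth 3.
One such decomposition:
Bags: B1 = {0, 1, 4, 6}  B2 = {0, 1, 3, 4}  B3 = {1, 3, 4, 8}  B4 = {1, 2, 3, 4}  B5 = {1, 4, 7, 8}  B6 = {1, 3, 5, 8}
Tree: B1–B2, B2–B3, B3–B4, B3–B5, B3–B6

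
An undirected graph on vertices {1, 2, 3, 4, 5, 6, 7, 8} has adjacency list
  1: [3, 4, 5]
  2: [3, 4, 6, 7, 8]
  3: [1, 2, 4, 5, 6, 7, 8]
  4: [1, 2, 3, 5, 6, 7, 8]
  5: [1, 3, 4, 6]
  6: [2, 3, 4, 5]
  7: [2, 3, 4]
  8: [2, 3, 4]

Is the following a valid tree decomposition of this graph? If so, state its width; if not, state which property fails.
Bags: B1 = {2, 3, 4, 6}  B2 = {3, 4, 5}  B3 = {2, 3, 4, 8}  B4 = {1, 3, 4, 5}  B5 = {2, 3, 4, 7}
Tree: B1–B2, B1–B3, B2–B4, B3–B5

A tree decomposition must satisfy three properties: every vertex lies in some bag; for every edge, both endpoints lie together in some bag; and for every vertex, the bags containing it form a connected subtree. Here edge (6,5) lies in no bag, so the decomposition is invalid.

No — edge (6,5) lies in no bag.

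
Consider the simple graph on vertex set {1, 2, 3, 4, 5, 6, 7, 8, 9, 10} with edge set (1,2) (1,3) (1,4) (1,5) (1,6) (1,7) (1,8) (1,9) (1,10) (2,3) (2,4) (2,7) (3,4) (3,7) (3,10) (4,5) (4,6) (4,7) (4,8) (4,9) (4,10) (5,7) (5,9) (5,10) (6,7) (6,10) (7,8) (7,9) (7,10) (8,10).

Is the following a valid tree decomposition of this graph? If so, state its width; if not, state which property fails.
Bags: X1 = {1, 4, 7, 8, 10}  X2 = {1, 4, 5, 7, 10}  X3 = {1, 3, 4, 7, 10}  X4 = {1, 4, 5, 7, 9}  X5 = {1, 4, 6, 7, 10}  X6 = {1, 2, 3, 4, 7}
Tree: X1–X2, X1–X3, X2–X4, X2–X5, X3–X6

Yes; width 4.

Every vertex of G appears in some bag (union = {1, 2, 3, 4, 5, 6, 7, 8, 9, 10}); every edge is covered by a bag; and for each vertex v the set of bags containing v is connected in the bag tree. The decomposition is therefore valid. The largest bag has 5 vertices, so the width is 4.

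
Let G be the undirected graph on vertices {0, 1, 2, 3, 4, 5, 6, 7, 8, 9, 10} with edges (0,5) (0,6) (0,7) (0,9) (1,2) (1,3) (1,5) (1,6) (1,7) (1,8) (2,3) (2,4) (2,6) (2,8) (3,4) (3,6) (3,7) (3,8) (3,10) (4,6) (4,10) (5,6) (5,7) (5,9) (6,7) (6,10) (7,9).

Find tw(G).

A width-3 tree decomposition is:
Bags: B1 = {0, 5, 6, 7}  B2 = {0, 5, 7, 9}  B3 = {1, 5, 6, 7}  B4 = {1, 3, 6, 7}  B5 = {1, 2, 3, 6}  B6 = {2, 3, 4, 6}  B7 = {1, 2, 3, 8}  B8 = {3, 4, 6, 10}
Tree: B1–B2, B1–B3, B3–B4, B4–B5, B5–B6, B5–B7, B6–B8
Each bag holds 4 vertices, so the decomposition has width 3, which upper-bounds the treewidth. On the other hand G contains the 4-clique {1, 2, 3, 8}. A clique must lie in a single bag of any decomposition, so no decomposition can have width below 3. Hence tw(G) = 3 exactly.

3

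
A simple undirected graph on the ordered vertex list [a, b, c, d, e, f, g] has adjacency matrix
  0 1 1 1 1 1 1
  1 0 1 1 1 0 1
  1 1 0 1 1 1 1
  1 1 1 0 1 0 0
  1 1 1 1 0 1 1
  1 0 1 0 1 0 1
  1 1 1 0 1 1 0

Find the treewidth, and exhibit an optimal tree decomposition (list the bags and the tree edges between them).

Treewidth 4.
One such decomposition:
Bags: B1 = {a, b, c, e, g}  B2 = {a, b, c, d, e}  B3 = {a, c, e, f, g}
Tree: B1–B2, B1–B3

Every bag has size at most 5, so the width is 5 − 1 = 4 and tw(G) ≤ 4. Conversely, {a, c, e, f, g} is a clique of size 5, and the vertices of any clique must share a bag in every tree decomposition; so some bag has ≥ 5 vertices and tw(G) ≥ 4. Hence tw(G) = 4 exactly.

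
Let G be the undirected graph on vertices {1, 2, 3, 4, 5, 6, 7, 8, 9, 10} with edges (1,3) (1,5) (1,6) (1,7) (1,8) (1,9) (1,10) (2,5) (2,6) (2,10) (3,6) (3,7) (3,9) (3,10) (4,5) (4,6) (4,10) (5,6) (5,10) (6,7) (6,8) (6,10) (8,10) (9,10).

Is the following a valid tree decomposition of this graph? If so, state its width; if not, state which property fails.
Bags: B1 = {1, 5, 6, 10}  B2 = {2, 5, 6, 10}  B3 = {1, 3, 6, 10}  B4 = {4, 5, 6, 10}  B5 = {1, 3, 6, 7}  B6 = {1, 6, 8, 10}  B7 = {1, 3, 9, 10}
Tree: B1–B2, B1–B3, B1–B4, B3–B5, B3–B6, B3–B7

Yes; width 3.

Checking the three conditions: (i) the bags cover all of {1, 2, 3, 4, 5, 6, 7, 8, 9, 10}; (ii) for each edge, some bag contains both endpoints; (iii) the bags containing any fixed vertex form a subtree. All hold, so the decomposition is valid with width 4 − 1 = 3.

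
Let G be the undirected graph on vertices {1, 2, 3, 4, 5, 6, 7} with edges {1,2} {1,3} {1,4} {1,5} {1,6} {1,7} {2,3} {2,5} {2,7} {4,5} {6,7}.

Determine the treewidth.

A width-2 tree decomposition is:
Bags: B1 = {1, 6, 7}  B2 = {1, 2, 7}  B3 = {1, 2, 5}  B4 = {1, 2, 3}  B5 = {1, 4, 5}
Tree: B1–B2, B2–B3, B3–B4, B3–B5
The largest bag has 3 vertices, giving width 2; this decomposition certifies tw(G) ≤ 2. On the other hand G contains the 3-clique {1, 2, 3}. A clique must lie in a single bag of any decomposition, so no decomposition can have width below 2. Hence tw(G) = 2 exactly.

2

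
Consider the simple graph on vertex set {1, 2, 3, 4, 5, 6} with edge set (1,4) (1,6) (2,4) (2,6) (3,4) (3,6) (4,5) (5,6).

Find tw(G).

2

A width-2 tree decomposition is:
Bags: B1 = {4, 5, 6}  B2 = {2, 4, 6}  B3 = {1, 4, 6}  B4 = {3, 4, 6}
Tree: B1–B2, B2–B3, B3–B4
Each bag holds 3 vertices, so the decomposition has width 2, which upper-bounds the treewidth. The edges 5–4–2–6–5 form a cycle, so G is not a tree and its treewidth is at least 2. The upper and lower bounds meet at 2, so that is the treewidth.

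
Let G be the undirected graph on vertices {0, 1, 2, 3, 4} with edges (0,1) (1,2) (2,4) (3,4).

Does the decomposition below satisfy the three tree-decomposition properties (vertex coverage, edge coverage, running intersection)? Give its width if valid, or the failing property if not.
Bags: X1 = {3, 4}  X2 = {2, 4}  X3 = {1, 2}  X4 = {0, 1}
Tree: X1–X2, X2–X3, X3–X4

Yes; width 1.

Every vertex of G appears in some bag (union = {0, 1, 2, 3, 4}); every edge is covered by a bag; and for each vertex v the set of bags containing v is connected in the bag tree. The decomposition is therefore valid. The largest bag has 2 vertices, so the width is 1.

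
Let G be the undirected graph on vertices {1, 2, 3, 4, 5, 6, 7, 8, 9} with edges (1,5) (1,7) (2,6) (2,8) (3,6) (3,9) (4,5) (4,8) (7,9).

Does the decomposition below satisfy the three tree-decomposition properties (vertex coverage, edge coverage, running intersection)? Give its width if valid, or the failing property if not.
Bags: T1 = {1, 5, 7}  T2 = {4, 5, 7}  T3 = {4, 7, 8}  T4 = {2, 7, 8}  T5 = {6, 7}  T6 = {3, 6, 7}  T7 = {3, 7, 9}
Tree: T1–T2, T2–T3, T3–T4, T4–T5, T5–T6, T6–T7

A tree decomposition must satisfy three properties: every vertex lies in some bag; for every edge, both endpoints lie together in some bag; and for every vertex, the bags containing it form a connected subtree. Here edge (2,6) lies in no bag, so the decomposition is invalid.

No — edge (2,6) lies in no bag.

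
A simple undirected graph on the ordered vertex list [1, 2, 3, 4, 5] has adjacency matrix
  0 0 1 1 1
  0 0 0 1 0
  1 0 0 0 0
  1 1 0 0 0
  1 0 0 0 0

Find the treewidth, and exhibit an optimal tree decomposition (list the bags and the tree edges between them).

Treewidth 1.
One such decomposition:
Bags: B1 = {1, 3}  B2 = {1, 4}  B3 = {2, 4}  B4 = {1, 5}
Tree: B1–B2, B2–B3, B1–B4

Every bag has size at most 2, so the width is 2 − 1 = 1 and tw(G) ≤ 1. G has an edge, so its treewidth is at least 1. Combining the bounds, tw(G) = 1.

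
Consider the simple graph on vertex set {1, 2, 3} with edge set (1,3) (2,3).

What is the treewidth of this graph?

A width-1 tree decomposition is:
Bags: B1 = {2, 3}  B2 = {1, 3}
Tree: B1–B2
Each bag holds 2 vertices, so the decomposition has width 1, which upper-bounds the treewidth. Any graph with an edge has treewidth ≥ 1, and G has the edge 2–3. Hence tw(G) = 1 exactly.

1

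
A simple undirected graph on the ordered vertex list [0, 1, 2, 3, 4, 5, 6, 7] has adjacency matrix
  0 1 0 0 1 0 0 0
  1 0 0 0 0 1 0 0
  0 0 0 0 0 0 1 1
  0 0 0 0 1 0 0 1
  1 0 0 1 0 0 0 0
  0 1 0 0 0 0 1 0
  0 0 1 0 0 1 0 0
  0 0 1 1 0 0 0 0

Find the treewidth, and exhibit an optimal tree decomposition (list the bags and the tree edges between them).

Treewidth 2.
Bags: B1 = {2, 5, 6}  B2 = {2, 5, 7}  B3 = {3, 5, 7}  B4 = {3, 4, 5}  B5 = {0, 4, 5}  B6 = {0, 1, 5}
Tree: B1–B2, B2–B3, B3–B4, B4–B5, B5–B6

Each bag holds 3 vertices, so the decomposition has width 2, which upper-bounds the treewidth. Since 5–6–2–7–3–4–0–1–5 is a cycle in G, G is not acyclic. Forests are exactly the graphs of treewidth ≤ 1, so tw(G) ≥ 2. Combining the bounds, tw(G) = 2.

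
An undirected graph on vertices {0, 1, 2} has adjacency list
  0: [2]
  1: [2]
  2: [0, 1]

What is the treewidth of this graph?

1

A width-1 tree decomposition is:
Bags: B1 = {1, 2}  B2 = {0, 2}
Tree: B1–B2
The largest bag has 2 vertices, giving width 1; this decomposition certifies tw(G) ≤ 1. Since G has at least one edge (e.g. 1–2), it is not an edgeless graph, so tw(G) ≥ 1. Combining the bounds, tw(G) = 1.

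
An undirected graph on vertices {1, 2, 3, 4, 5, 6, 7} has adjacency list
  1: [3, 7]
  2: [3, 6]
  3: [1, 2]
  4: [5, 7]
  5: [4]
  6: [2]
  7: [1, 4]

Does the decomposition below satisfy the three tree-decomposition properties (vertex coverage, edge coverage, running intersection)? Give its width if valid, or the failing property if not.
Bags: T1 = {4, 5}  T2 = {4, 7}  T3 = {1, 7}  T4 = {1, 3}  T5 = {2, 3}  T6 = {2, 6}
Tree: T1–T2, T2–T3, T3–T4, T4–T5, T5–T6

Yes; width 1.

Vertex coverage: the bags together contain {1, 2, 3, 4, 5, 6, 7}, the full vertex set. Edge coverage: each edge of G has both endpoints in at least one bag. Running intersection: for every vertex, the bags containing it form a connected subtree. All three properties hold, so this is a valid tree decomposition of width max|bag| − 1 = 1, and hence tw(G) ≤ 1.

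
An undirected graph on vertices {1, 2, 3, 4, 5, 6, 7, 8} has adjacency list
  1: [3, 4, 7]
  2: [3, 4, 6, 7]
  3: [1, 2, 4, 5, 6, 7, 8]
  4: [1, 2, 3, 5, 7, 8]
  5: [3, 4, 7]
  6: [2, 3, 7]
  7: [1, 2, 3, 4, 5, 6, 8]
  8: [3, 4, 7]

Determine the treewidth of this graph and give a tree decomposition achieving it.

Treewidth 3.
One such decomposition:
Bags: B1 = {2, 3, 6, 7}  B2 = {2, 3, 4, 7}  B3 = {1, 3, 4, 7}  B4 = {3, 4, 5, 7}  B5 = {3, 4, 7, 8}
Tree: B1–B2, B2–B3, B2–B4, B4–B5

Each bag holds 4 vertices, so the decomposition has width 3, which upper-bounds the treewidth. Conversely, {3, 4, 7, 8} is a clique of size 4, and the vertices of any clique must share a bag in every tree decomposition; so some bag has ≥ 4 vertices and tw(G) ≥ 3. Combining the bounds, tw(G) = 3.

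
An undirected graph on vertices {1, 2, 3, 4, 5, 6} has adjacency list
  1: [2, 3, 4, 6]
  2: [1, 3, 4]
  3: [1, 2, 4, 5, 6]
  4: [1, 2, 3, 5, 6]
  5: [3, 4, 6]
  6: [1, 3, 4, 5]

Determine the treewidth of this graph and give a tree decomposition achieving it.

Each bag holds 4 vertices, so the decomposition has width 3, which upper-bounds the treewidth. For the lower bound, the 4 vertices {1, 2, 3, 4} are pairwise adjacent, and any tree decomposition puts a clique entirely inside one bag — forcing width ≥ 3. Hence tw(G) = 3 exactly.

Treewidth 3.
One such decomposition:
Bags: B1 = {1, 3, 4, 6}  B2 = {3, 4, 5, 6}  B3 = {1, 2, 3, 4}
Tree: B1–B2, B1–B3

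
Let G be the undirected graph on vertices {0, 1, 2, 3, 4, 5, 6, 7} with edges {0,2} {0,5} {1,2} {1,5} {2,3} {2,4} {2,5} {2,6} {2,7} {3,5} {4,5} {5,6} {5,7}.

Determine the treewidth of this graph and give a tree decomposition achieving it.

Treewidth 2.
One optimal decomposition is:
Bags: B1 = {2, 5, 6}  B2 = {2, 4, 5}  B3 = {0, 2, 5}  B4 = {2, 3, 5}  B5 = {2, 5, 7}  B6 = {1, 2, 5}
Tree: B1–B2, B2–B3, B3–B4, B2–B5, B3–B6

Every bag has size at most 3, so the width is 3 − 1 = 2 and tw(G) ≤ 2. On the other hand G contains the 3-clique {0, 2, 5}. A clique must lie in a single bag of any decomposition, so no decomposition can have width below 2. Combining the bounds, tw(G) = 2.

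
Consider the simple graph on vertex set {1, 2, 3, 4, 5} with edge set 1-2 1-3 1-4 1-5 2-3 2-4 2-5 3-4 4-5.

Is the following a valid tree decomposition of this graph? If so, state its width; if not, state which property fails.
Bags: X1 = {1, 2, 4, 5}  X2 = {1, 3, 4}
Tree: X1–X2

A tree decomposition must satisfy three properties: every vertex lies in some bag; for every edge, both endpoints lie together in some bag; and for every vertex, the bags containing it form a connected subtree. Here edge (2,3) lies in no bag, so the decomposition is invalid.

No — edge (2,3) lies in no bag.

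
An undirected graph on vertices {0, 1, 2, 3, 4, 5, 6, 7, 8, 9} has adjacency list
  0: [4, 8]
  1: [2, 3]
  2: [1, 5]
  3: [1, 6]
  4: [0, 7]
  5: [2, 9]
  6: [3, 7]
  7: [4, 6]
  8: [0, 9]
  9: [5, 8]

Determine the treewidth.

2

A width-2 tree decomposition is:
Bags: B1 = {0, 8, 9}  B2 = {0, 4, 9}  B3 = {4, 7, 9}  B4 = {6, 7, 9}  B5 = {3, 6, 9}  B6 = {1, 3, 9}  B7 = {1, 2, 9}  B8 = {2, 5, 9}
Tree: B1–B2, B2–B3, B3–B4, B4–B5, B5–B6, B6–B7, B7–B8
Each bag holds 3 vertices, so the decomposition has width 2, which upper-bounds the treewidth. Since 9–8–0–4–7–6–3–1–2–5–9 is a cycle in G, G is not acyclic. Forests are exactly the graphs of treewidth ≤ 1, so tw(G) ≥ 2. Hence tw(G) = 2 exactly.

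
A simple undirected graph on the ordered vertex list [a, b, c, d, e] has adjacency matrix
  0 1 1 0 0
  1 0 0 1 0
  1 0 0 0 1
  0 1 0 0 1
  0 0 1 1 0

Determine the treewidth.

2

A width-2 tree decomposition is:
Bags: B1 = {a, b, c}  B2 = {b, c, e}  B3 = {b, d, e}
Tree: B1–B2, B2–B3
The largest bag has 3 vertices, giving width 2; this decomposition certifies tw(G) ≤ 2. The edges b–a–c–e–d–b form a cycle, so G is not a tree and its treewidth is at least 2. Therefore the treewidth is 2.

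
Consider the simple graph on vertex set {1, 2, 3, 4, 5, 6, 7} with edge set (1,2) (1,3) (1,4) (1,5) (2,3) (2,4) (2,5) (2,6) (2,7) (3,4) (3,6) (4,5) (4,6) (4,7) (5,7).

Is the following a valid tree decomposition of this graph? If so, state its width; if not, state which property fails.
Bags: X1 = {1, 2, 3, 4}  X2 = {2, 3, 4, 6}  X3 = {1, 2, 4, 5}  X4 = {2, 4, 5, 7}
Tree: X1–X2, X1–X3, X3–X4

Every vertex of G appears in some bag (union = {1, 2, 3, 4, 5, 6, 7}); every edge is covered by a bag; and for each vertex v the set of bags containing v is connected in the bag tree. The decomposition is therefore valid. The largest bag has 4 vertices, so the width is 3.

Yes; width 3.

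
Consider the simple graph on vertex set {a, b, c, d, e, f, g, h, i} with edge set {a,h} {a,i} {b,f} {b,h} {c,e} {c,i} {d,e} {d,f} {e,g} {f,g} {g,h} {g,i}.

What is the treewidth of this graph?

3

A width-3 tree decomposition is:
Bags: B1 = {b, d, f, h}  B2 = {d, f, g, h}  B3 = {d, e, g, h}  B4 = {a, e, g, h}  B5 = {a, e, g, i}  B6 = {a, c, e, i}
Tree: B1–B2, B2–B3, B3–B4, B4–B5, B5–B6
Each bag holds 4 vertices, so the decomposition has width 3, which upper-bounds the treewidth. For the lower bound: the 4 vertex sets {b,d,f}, {h}, {g}, {a,c,e,i} are disjoint, each induces a connected subgraph, and every pair is joined by at least one edge of G. Contracting each set to a single vertex therefore yields K_{4} as a minor, and since treewidth is minor-monotone, tw(G) ≥ tw(K_{4}) = 3. The upper and lower bounds meet at 3, so that is the treewidth.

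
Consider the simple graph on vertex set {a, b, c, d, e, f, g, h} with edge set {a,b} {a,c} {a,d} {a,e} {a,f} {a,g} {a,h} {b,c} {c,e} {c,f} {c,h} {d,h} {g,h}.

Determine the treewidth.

A width-2 tree decomposition is:
Bags: B1 = {a, c, h}  B2 = {a, g, h}  B3 = {a, c, f}  B4 = {a, d, h}  B5 = {a, b, c}  B6 = {a, c, e}
Tree: B1–B2, B1–B3, B1–B4, B1–B5, B5–B6
The largest bag has 3 vertices, giving width 2; this decomposition certifies tw(G) ≤ 2. For the lower bound, the 3 vertices {a, d, h} are pairwise adjacent, and any tree decomposition puts a clique entirely inside one bag — forcing width ≥ 2. The upper and lower bounds meet at 2, so that is the treewidth.

2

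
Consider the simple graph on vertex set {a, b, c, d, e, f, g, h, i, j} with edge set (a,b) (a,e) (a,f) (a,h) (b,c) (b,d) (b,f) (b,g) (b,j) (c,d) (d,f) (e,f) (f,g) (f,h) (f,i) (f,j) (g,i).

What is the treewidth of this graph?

2

A width-2 tree decomposition is:
Bags: B1 = {a, b, f}  B2 = {b, d, f}  B3 = {b, f, g}  B4 = {a, e, f}  B5 = {a, f, h}  B6 = {b, f, j}  B7 = {f, g, i}  B8 = {b, c, d}
Tree: B1–B2, B2–B3, B1–B4, B4–B5, B3–B6, B3–B7, B2–B8
The largest bag has 3 vertices, giving width 2; this decomposition certifies tw(G) ≤ 2. For the lower bound, the 3 vertices {b, c, d} are pairwise adjacent, and any tree decomposition puts a clique entirely inside one bag — forcing width ≥ 2. Therefore the treewidth is 2.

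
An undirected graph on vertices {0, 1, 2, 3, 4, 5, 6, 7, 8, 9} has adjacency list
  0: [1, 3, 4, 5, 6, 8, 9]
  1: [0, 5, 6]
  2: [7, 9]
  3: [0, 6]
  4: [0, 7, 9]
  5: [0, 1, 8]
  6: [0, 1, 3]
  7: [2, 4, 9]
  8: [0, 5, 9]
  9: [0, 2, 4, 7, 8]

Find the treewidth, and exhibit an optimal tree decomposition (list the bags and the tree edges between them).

Every bag has size at most 3, so the width is 3 − 1 = 2 and tw(G) ≤ 2. On the other hand G contains the 3-clique {0, 1, 5}. A clique must lie in a single bag of any decomposition, so no decomposition can have width below 2. Hence tw(G) = 2 exactly.

Treewidth 2.
One such decomposition:
Bags: B1 = {0, 4, 9}  B2 = {0, 8, 9}  B3 = {4, 7, 9}  B4 = {0, 5, 8}  B5 = {2, 7, 9}  B6 = {0, 1, 5}  B7 = {0, 1, 6}  B8 = {0, 3, 6}
Tree: B1–B2, B1–B3, B2–B4, B3–B5, B4–B6, B6–B7, B7–B8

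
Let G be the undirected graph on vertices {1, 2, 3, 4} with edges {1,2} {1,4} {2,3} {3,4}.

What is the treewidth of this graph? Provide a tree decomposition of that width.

The largest bag has 3 vertices, giving width 2; this decomposition certifies tw(G) ≤ 2. Since 2–1–4–3–2 is a cycle in G, G is not acyclic. Forests are exactly the graphs of treewidth ≤ 1, so tw(G) ≥ 2. Therefore the treewidth is 2.

Treewidth 2.
One such decomposition:
Bags: B1 = {1, 2, 4}  B2 = {2, 3, 4}
Tree: B1–B2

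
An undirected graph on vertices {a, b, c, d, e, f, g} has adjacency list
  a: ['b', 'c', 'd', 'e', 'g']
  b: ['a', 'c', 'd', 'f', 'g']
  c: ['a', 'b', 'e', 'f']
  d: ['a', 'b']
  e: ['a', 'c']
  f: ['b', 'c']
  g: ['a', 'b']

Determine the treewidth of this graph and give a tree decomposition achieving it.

The largest bag has 3 vertices, giving width 2; this decomposition certifies tw(G) ≤ 2. Conversely, {a, c, e} is a clique of size 3, and the vertices of any clique must share a bag in every tree decomposition; so some bag has ≥ 3 vertices and tw(G) ≥ 2. The upper and lower bounds meet at 2, so that is the treewidth.

Treewidth 2.
Bags: B1 = {a, c, e}  B2 = {a, b, c}  B3 = {b, c, f}  B4 = {a, b, d}  B5 = {a, b, g}
Tree: B1–B2, B2–B3, B2–B4, B2–B5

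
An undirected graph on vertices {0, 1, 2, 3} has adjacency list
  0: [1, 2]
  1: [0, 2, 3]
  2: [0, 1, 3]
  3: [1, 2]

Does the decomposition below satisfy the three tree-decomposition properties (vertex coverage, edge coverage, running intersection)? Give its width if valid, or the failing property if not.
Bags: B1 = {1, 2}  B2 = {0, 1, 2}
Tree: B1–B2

A tree decomposition must satisfy three properties: every vertex lies in some bag; for every edge, both endpoints lie together in some bag; and for every vertex, the bags containing it form a connected subtree. Here vertex 3 appears in no bag, so the decomposition is invalid.

No — vertex 3 appears in no bag.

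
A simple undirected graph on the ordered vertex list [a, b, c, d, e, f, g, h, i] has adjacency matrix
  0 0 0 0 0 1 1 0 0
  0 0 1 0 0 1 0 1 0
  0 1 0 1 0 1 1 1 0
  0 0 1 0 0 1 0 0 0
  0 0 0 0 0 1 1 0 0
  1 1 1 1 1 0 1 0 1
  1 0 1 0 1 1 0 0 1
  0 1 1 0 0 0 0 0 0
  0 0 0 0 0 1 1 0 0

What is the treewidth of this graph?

A width-2 tree decomposition is:
Bags: B1 = {c, f, g}  B2 = {b, c, f}  B3 = {f, g, i}  B4 = {c, d, f}  B5 = {a, f, g}  B6 = {b, c, h}  B7 = {e, f, g}
Tree: B1–B2, B1–B3, B1–B4, B1–B5, B2–B6, B5–B7
Each bag holds 3 vertices, so the decomposition has width 2, which upper-bounds the treewidth. Conversely, {b, c, h} is a clique of size 3, and the vertices of any clique must share a bag in every tree decomposition; so some bag has ≥ 3 vertices and tw(G) ≥ 2. The upper and lower bounds meet at 2, so that is the treewidth.

2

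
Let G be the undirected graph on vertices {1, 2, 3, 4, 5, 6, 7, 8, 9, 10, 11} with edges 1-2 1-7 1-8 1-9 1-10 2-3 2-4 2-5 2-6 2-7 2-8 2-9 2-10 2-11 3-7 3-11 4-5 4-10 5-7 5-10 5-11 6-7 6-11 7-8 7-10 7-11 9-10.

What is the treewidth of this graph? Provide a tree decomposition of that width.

The largest bag has 4 vertices, giving width 3; this decomposition certifies tw(G) ≤ 3. On the other hand G contains the 4-clique {1, 2, 9, 10}. A clique must lie in a single bag of any decomposition, so no decomposition can have width below 3. Therefore the treewidth is 3.

Treewidth 3.
One optimal decomposition is:
Bags: B1 = {2, 5, 7, 10}  B2 = {2, 4, 5, 10}  B3 = {2, 5, 7, 11}  B4 = {1, 2, 7, 10}  B5 = {1, 2, 9, 10}  B6 = {2, 3, 7, 11}  B7 = {2, 6, 7, 11}  B8 = {1, 2, 7, 8}
Tree: B1–B2, B1–B3, B1–B4, B4–B5, B3–B6, B3–B7, B4–B8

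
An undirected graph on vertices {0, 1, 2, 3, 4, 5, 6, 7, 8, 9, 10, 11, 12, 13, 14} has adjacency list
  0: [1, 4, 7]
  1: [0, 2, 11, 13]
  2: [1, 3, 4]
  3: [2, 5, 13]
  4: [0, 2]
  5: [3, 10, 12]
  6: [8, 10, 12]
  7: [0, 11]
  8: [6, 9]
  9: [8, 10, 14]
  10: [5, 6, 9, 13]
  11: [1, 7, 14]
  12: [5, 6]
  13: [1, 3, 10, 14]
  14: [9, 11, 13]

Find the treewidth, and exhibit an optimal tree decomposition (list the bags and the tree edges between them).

Each bag holds 4 vertices, so the decomposition has width 3, which upper-bounds the treewidth. For the lower bound: the 4 vertex sets {6,8,12}, {5}, {10}, {3,9,13,14} are disjoint, each induces a connected subgraph, and every pair is joined by at least one edge of G. Contracting each set to a single vertex therefore yields K_{4} as a minor, and since treewidth is minor-monotone, tw(G) ≥ tw(K_{4}) = 3. The upper and lower bounds meet at 3, so that is the treewidth.

Treewidth 3.
One optimal decomposition is:
Bags: B1 = {5, 6, 8, 12}  B2 = {5, 6, 8, 10}  B3 = {5, 8, 9, 10}  B4 = {3, 5, 9, 10}  B5 = {3, 9, 10, 13}  B6 = {3, 9, 13, 14}  B7 = {2, 3, 13, 14}  B8 = {1, 2, 13, 14}  B9 = {1, 2, 11, 14}  B10 = {1, 2, 4, 11}  B11 = {0, 1, 4, 11}  B12 = {0, 4, 7, 11}
Tree: B1–B2, B2–B3, B3–B4, B4–B5, B5–B6, B6–B7, B7–B8, B8–B9, B9–B10, B10–B11, B11–B12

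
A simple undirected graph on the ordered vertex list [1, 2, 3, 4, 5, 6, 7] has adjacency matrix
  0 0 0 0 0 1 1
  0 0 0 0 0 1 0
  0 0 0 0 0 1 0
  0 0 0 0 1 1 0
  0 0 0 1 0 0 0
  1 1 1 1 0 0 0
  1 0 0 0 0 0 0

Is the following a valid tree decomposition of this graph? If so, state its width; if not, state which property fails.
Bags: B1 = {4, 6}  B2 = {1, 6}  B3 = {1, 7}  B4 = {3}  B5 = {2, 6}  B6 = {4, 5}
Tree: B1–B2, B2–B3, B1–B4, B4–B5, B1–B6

A tree decomposition must satisfy three properties: every vertex lies in some bag; for every edge, both endpoints lie together in some bag; and for every vertex, the bags containing it form a connected subtree. Here edge (6,3) lies in no bag, so the decomposition is invalid.

No — edge (6,3) lies in no bag.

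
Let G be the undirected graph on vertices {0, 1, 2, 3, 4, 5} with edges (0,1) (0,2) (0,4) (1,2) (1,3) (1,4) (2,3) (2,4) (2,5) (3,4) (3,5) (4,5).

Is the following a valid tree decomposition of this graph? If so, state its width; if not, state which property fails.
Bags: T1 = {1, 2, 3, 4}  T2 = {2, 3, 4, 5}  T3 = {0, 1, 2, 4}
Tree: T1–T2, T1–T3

Vertex coverage: the bags together contain {0, 1, 2, 3, 4, 5}, the full vertex set. Edge coverage: each edge of G has both endpoints in at least one bag. Running intersection: for every vertex, the bags containing it form a connected subtree. All three properties hold, so this is a valid tree decomposition of width max|bag| − 1 = 3, and hence tw(G) ≤ 3.

Yes; width 3.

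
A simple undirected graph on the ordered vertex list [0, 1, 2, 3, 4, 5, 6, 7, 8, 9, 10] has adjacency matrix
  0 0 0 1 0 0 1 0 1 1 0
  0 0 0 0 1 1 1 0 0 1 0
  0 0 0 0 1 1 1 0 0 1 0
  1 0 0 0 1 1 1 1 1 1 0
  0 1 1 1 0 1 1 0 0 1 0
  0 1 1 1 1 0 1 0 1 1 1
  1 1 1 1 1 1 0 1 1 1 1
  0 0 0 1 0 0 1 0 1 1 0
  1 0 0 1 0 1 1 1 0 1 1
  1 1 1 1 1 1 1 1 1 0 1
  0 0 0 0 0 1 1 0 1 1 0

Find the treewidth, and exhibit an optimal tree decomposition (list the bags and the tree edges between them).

The largest bag has 5 vertices, giving width 4; this decomposition certifies tw(G) ≤ 4. Conversely, {0, 3, 6, 8, 9} is a clique of size 5, and the vertices of any clique must share a bag in every tree decomposition; so some bag has ≥ 5 vertices and tw(G) ≥ 4. Combining the bounds, tw(G) = 4.

Treewidth 4.
Bags: B1 = {3, 5, 6, 8, 9}  B2 = {3, 4, 5, 6, 9}  B3 = {2, 4, 5, 6, 9}  B4 = {3, 6, 7, 8, 9}  B5 = {5, 6, 8, 9, 10}  B6 = {0, 3, 6, 8, 9}  B7 = {1, 4, 5, 6, 9}
Tree: B1–B2, B2–B3, B1–B4, B1–B5, B4–B6, B2–B7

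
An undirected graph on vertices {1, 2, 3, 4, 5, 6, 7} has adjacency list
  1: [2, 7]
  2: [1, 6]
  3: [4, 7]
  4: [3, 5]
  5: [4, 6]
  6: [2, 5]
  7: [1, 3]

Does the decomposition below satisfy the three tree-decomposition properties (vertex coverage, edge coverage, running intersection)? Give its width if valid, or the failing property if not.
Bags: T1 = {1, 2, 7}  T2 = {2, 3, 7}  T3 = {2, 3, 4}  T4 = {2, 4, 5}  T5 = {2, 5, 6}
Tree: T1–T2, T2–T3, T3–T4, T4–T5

Yes; width 2.

Vertex coverage: the bags together contain {1, 2, 3, 4, 5, 6, 7}, the full vertex set. Edge coverage: each edge of G has both endpoints in at least one bag. Running intersection: for every vertex, the bags containing it form a connected subtree. All three properties hold, so this is a valid tree decomposition of width max|bag| − 1 = 2, and hence tw(G) ≤ 2.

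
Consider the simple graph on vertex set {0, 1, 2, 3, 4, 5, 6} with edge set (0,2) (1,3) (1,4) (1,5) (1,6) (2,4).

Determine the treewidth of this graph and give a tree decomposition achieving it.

Treewidth 1.
One such decomposition:
Bags: B1 = {2, 4}  B2 = {1, 4}  B3 = {1, 6}  B4 = {0, 2}  B5 = {1, 5}  B6 = {1, 3}
Tree: B1–B2, B2–B3, B1–B4, B3–B5, B2–B6

Every bag has size at most 2, so the width is 2 − 1 = 1 and tw(G) ≤ 1. Since G has at least one edge (e.g. 2–4), it is not an edgeless graph, so tw(G) ≥ 1. Therefore the treewidth is 1.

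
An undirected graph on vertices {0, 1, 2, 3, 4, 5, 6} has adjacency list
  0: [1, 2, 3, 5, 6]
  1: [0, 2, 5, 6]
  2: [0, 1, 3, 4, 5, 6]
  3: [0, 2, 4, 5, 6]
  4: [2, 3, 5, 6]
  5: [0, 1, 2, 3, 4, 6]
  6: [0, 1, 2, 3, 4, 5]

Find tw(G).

4

A width-4 tree decomposition is:
Bags: B1 = {0, 1, 2, 5, 6}  B2 = {0, 2, 3, 5, 6}  B3 = {2, 3, 4, 5, 6}
Tree: B1–B2, B2–B3
Each bag holds 5 vertices, so the decomposition has width 4, which upper-bounds the treewidth. Conversely, {0, 1, 2, 5, 6} is a clique of size 5, and the vertices of any clique must share a bag in every tree decomposition; so some bag has ≥ 5 vertices and tw(G) ≥ 4. The upper and lower bounds meet at 4, so that is the treewidth.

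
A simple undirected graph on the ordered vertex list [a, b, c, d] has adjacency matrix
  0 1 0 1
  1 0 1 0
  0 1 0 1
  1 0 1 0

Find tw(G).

A width-2 tree decomposition is:
Bags: B1 = {a, b, d}  B2 = {b, c, d}
Tree: B1–B2
The largest bag has 3 vertices, giving width 2; this decomposition certifies tw(G) ≤ 2. For the lower bound, G contains the cycle d–a–b–c–d, so G is not a forest; only forests have treewidth ≤ 1, hence tw(G) ≥ 2. The upper and lower bounds meet at 2, so that is the treewidth.

2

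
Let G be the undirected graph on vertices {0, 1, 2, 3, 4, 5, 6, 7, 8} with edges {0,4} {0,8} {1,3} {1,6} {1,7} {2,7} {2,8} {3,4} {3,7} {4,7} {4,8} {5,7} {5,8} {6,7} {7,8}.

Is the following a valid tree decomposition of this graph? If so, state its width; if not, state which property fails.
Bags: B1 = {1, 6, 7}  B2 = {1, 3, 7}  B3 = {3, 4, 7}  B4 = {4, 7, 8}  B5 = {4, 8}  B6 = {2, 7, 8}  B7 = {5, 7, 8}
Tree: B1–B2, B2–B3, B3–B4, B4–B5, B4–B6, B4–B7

No — vertex 0 appears in no bag.

A tree decomposition must satisfy three properties: every vertex lies in some bag; for every edge, both endpoints lie together in some bag; and for every vertex, the bags containing it form a connected subtree. Here vertex 0 appears in no bag, so the decomposition is invalid.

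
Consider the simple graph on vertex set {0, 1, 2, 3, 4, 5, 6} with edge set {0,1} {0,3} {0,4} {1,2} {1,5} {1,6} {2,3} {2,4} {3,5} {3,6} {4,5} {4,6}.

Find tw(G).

A width-3 tree decomposition is:
Bags: B1 = {1, 2, 3, 4}  B2 = {0, 1, 3, 4}  B3 = {1, 3, 4, 6}  B4 = {1, 3, 4, 5}
Tree: B1–B2, B2–B3, B3–B4
Every bag has size at most 4, so the width is 4 − 1 = 3 and tw(G) ≤ 3. For the lower bound: the 4 vertex sets {2,4}, {0,3}, {1}, {6} are disjoint, each induces a connected subgraph, and every pair is joined by at least one edge of G. Contracting each set to a single vertex therefore yields K_{4} as a minor, and since treewidth is minor-monotone, tw(G) ≥ tw(K_{4}) = 3. Hence tw(G) = 3 exactly.

3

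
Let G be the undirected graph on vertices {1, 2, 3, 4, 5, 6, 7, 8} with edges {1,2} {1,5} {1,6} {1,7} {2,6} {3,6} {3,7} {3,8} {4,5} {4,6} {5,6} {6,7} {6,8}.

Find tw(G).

2

A width-2 tree decomposition is:
Bags: B1 = {1, 5, 6}  B2 = {1, 2, 6}  B3 = {1, 6, 7}  B4 = {4, 5, 6}  B5 = {3, 6, 7}  B6 = {3, 6, 8}
Tree: B1–B2, B2–B3, B1–B4, B3–B5, B5–B6
The largest bag has 3 vertices, giving width 2; this decomposition certifies tw(G) ≤ 2. Conversely, {3, 6, 8} is a clique of size 3, and the vertices of any clique must share a bag in every tree decomposition; so some bag has ≥ 3 vertices and tw(G) ≥ 2. Combining the bounds, tw(G) = 2.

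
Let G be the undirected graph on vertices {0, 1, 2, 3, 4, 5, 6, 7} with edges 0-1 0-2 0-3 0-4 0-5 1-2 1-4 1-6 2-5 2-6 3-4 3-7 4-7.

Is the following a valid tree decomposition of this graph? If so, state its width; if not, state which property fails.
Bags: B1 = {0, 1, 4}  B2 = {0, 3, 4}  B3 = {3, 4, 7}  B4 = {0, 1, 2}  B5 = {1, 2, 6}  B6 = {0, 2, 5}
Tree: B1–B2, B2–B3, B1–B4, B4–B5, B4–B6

Every vertex of G appears in some bag (union = {0, 1, 2, 3, 4, 5, 6, 7}); every edge is covered by a bag; and for each vertex v the set of bags containing v is connected in the bag tree. The decomposition is therefore valid. The largest bag has 3 vertices, so the width is 2.

Yes; width 2.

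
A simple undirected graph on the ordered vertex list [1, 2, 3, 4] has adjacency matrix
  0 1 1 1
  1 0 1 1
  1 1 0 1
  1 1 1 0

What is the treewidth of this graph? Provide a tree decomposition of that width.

With just one bag of size 4, the width is 4 − 1 = 3, so tw(G) ≤ 3. On the other hand G contains the 4-clique {1, 2, 3, 4}. A clique must lie in a single bag of any decomposition, so no decomposition can have width below 3. Therefore the treewidth is 3.

Treewidth 3.
One optimal decomposition is:
Bags: B1 = {1, 2, 3, 4}
Tree: (single bag)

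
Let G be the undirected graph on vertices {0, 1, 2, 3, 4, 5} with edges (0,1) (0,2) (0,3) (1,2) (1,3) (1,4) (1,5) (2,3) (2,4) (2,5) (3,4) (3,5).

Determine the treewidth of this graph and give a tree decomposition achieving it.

Each bag holds 4 vertices, so the decomposition has width 3, which upper-bounds the treewidth. Conversely, {0, 1, 2, 3} is a clique of size 4, and the vertices of any clique must share a bag in every tree decomposition; so some bag has ≥ 4 vertices and tw(G) ≥ 3. Hence tw(G) = 3 exactly.

Treewidth 3.
One optimal decomposition is:
Bags: B1 = {0, 1, 2, 3}  B2 = {1, 2, 3, 5}  B3 = {1, 2, 3, 4}
Tree: B1–B2, B2–B3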